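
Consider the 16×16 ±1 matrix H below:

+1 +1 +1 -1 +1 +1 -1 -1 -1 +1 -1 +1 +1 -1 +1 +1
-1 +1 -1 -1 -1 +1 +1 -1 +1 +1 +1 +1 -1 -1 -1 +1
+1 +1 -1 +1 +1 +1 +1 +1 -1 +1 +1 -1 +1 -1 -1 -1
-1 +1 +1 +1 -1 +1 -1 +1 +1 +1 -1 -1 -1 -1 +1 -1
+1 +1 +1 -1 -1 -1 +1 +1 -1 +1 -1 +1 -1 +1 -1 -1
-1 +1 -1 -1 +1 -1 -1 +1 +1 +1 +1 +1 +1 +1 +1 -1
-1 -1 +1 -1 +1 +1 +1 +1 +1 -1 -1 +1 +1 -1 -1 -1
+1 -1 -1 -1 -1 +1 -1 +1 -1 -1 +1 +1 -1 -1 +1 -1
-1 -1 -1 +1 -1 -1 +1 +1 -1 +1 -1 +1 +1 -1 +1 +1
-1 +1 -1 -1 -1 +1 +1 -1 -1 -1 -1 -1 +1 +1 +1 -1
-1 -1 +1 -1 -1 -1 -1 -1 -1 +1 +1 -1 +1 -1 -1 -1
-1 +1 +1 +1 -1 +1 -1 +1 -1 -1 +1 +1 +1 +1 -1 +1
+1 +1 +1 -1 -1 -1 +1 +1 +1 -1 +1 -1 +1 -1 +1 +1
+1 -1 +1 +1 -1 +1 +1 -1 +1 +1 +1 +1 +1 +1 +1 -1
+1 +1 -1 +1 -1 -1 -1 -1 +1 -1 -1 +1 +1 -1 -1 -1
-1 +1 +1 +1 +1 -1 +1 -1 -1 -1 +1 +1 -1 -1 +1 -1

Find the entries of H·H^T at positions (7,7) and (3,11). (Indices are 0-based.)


Row 3 of H: [-1, 1, 1, 1, -1, 1, -1, 1, 1, 1, -1, -1, -1, -1, 1, -1].
Row 7 of H: [1, -1, -1, -1, -1, 1, -1, 1, -1, -1, 1, 1, -1, -1, 1, -1].
Row 11 of H: [-1, 1, 1, 1, -1, 1, -1, 1, -1, -1, 1, 1, 1, 1, -1, 1].
(H·H^T)[7][7] = Σ_j H[7][j]·H[7][j] = (1)² + (-1)² + (-1)² + (-1)² + (-1)² + (1)² + (-1)² + (1)² + (-1)² + (-1)² + (1)² + (1)² + (-1)² + (-1)² + (1)² + (-1)² = 1 + 1 + 1 + 1 + 1 + 1 + 1 + 1 + 1 + 1 + 1 + 1 + 1 + 1 + 1 + 1 = 16.
(H·H^T)[3][11] = Σ_j H[3][j]·H[11][j] = (-1)·(-1) + (1)·(1) + (1)·(1) + (1)·(1) + (-1)·(-1) + (1)·(1) + (-1)·(-1) + (1)·(1) + (1)·(-1) + (1)·(-1) + (-1)·(1) + (-1)·(1) + (-1)·(1) + (-1)·(1) + (1)·(-1) + (-1)·(1) = 1 + 1 + 1 + 1 + 1 + 1 + 1 + 1 + -1 + -1 + -1 + -1 + -1 + -1 + -1 + -1 = 0.
So rows 3 and 11 are orthogonal; the diagonal entry equals n = 16.

(7,7) entry = 16; (3,11) entry = 0.


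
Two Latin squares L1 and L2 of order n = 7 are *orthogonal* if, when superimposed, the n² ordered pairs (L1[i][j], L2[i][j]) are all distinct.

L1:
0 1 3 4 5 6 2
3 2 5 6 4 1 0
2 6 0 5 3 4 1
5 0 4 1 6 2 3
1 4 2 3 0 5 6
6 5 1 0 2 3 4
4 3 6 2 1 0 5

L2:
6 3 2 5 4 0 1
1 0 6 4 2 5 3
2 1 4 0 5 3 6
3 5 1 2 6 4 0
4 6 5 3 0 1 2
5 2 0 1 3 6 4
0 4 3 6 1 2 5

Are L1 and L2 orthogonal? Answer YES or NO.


Form the n² = 49 superimposed pairs (L1[i][j], L2[i][j]), row by row (rows and columns indexed from 0):
row 0: (0,6) (1,3) (3,2) (4,5) (5,4) (6,0) (2,1)
row 1: (3,1) (2,0) (5,6) (6,4) (4,2) (1,5) (0,3)
row 2: (2,2) (6,1) (0,4) (5,0) (3,5) (4,3) (1,6)
row 3: (5,3) (0,5) (4,1) (1,2) (6,6) (2,4) (3,0)
row 4: (1,4) (4,6) (2,5) (3,3) (0,0) (5,1) (6,2)
row 5: (6,5) (5,2) (1,0) (0,1) (2,3) (3,6) (4,4)
row 6: (4,0) (3,4) (6,3) (2,6) (1,1) (0,2) (5,5)
Orthogonality requires all 49 pairs distinct.
Check by first coordinate: for each symbol s of L1, list the L2 entries in the n cells where L1 = s; they must all differ.
  L1 = 0: L2 entries (in reading order) 6, 3, 4, 5, 0, 1, 2 — all 7 distinct ✓
  L1 = 1: L2 entries (in reading order) 3, 5, 6, 2, 4, 0, 1 — all 7 distinct ✓
  L1 = 2: L2 entries (in reading order) 1, 0, 2, 4, 5, 3, 6 — all 7 distinct ✓
  L1 = 3: L2 entries (in reading order) 2, 1, 5, 0, 3, 6, 4 — all 7 distinct ✓
  L1 = 4: L2 entries (in reading order) 5, 2, 3, 1, 6, 4, 0 — all 7 distinct ✓
  L1 = 5: L2 entries (in reading order) 4, 6, 0, 3, 1, 2, 5 — all 7 distinct ✓
  L1 = 6: L2 entries (in reading order) 0, 4, 1, 6, 2, 5, 3 — all 7 distinct ✓
Every symbol of L1 meets every symbol of L2 exactly once, so all 49 pairs are distinct (49 of 49).
Conclusion: YES.

YES


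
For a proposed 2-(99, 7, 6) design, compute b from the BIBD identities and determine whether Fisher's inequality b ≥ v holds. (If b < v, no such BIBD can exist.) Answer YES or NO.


b = λv(v − 1)/(k(k − 1)) = 6·99·98/(7·6) = 58212/42 = 1386.
Compare with v = 99: b ≥ v, so Fisher's inequality holds.

YES


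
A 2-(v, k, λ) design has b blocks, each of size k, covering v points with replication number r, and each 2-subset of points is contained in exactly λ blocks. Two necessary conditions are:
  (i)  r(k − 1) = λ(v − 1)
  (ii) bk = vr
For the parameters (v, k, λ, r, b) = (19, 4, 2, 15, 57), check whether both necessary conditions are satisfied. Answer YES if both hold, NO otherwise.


Condition (i): r(k − 1) = 15·3 = 45; λ(v − 1) = 2·18 = 36. Match? NO.
Condition (ii): bk = 57·4 = 228; vr = 19·15 = 285. Match? NO.
Both conditions hold? NO.

NO


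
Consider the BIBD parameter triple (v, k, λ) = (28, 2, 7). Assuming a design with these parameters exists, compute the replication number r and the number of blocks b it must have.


Any 2-(v, k, λ) BIBD satisfies two necessary conditions:
  (i)  Each point sits in r blocks, and counting incidences through any fixed point gives r(k − 1) = λ(v − 1), so r = λ(v − 1)/(k − 1).
  (ii) Total incidences bk = vr, so b = vr/k.
Step 1: r = λ(v − 1)/(k − 1) = 7·(28 − 1)/(2 − 1) = 7·27/1 = 189/1 = 189.
Step 2: b = vr/k = 28·189/2 = 5292/2 = 2646.
Check integrality: r = 189 ∈ Z ✓, b = 2646 ∈ Z ✓.
(These identities are necessary conditions: they determine r and b for any design with these parameters, but do not by themselves prove that one exists.)

r = 189, b = 2646.


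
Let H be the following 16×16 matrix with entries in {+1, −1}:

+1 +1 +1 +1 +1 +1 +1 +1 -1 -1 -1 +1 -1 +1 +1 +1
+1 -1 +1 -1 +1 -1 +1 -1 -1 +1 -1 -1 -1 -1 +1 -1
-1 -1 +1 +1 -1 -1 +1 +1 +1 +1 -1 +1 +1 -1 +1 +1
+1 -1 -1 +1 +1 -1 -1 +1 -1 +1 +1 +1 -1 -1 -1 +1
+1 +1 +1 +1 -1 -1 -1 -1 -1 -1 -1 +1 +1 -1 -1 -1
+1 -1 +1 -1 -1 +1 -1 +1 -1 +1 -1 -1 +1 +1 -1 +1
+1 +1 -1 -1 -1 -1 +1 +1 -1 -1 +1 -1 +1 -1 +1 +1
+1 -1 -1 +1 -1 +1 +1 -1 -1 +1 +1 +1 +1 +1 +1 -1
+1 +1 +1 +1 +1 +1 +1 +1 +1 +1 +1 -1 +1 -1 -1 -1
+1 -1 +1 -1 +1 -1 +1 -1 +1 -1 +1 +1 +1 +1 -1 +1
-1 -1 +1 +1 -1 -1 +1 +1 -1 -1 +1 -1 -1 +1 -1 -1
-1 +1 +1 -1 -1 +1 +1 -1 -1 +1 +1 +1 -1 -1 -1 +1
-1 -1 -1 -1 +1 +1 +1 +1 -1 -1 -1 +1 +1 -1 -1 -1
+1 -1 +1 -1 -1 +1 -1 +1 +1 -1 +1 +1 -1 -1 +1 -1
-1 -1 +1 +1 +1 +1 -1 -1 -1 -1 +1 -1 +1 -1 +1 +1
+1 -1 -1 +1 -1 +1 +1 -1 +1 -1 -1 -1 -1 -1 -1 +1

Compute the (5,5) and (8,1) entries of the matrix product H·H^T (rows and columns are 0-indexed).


Row 1 of H: [1, -1, 1, -1, 1, -1, 1, -1, -1, 1, -1, -1, -1, -1, 1, -1].
Row 5 of H: [1, -1, 1, -1, -1, 1, -1, 1, -1, 1, -1, -1, 1, 1, -1, 1].
Row 8 of H: [1, 1, 1, 1, 1, 1, 1, 1, 1, 1, 1, -1, 1, -1, -1, -1].
(H·H^T)[5][5] = Σ_j H[5][j]·H[5][j] = (1)² + (-1)² + (1)² + (-1)² + (-1)² + (1)² + (-1)² + (1)² + (-1)² + (1)² + (-1)² + (-1)² + (1)² + (1)² + (-1)² + (1)² = 1 + 1 + 1 + 1 + 1 + 1 + 1 + 1 + 1 + 1 + 1 + 1 + 1 + 1 + 1 + 1 = 16.
(H·H^T)[8][1] = Σ_j H[8][j]·H[1][j] = (1)·(1) + (1)·(-1) + (1)·(1) + (1)·(-1) + (1)·(1) + (1)·(-1) + (1)·(1) + (1)·(-1) + (1)·(-1) + (1)·(1) + (1)·(-1) + (-1)·(-1) + (1)·(-1) + (-1)·(-1) + (-1)·(1) + (-1)·(-1) = 1 + -1 + 1 + -1 + 1 + -1 + 1 + -1 + -1 + 1 + -1 + 1 + -1 + 1 + -1 + 1 = 0.
So rows 8 and 1 are orthogonal; the diagonal entry equals n = 16.

(5,5) entry = 16; (8,1) entry = 0.


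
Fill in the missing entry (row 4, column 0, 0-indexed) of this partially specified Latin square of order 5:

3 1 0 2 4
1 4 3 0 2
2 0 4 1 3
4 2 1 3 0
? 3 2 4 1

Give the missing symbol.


Row 4 contains symbols [1, 2, 3, 4] — missing [0].
Column 0 contains symbols [1, 2, 3, 4] — missing [0].
The missing symbol must appear in both missing sets; intersection = [0].
Therefore the hidden value is 0.

Missing value = 0.


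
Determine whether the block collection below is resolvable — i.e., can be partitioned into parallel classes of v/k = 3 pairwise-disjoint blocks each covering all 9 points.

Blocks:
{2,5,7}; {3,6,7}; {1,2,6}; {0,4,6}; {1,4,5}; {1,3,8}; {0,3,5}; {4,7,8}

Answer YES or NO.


v = 9, block size k = 3, number of blocks = 8.
For resolvability, blocks must partition into parallel classes of size v/k = 3.
Total blocks must therefore be a multiple of 3: 8 = 3·2 + 2 ⇒ not divisible ✗.
Resolvable? NO.

NO


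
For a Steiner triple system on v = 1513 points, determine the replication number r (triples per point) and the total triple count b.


An STS(v) is a 2-(v, 3, 1) BIBD: block size k = 3, λ = 1.
Replication: r(k − 1) = λ(v − 1) ⇒ r·2 = 1513 − 1 = 1512 ⇒ r = 756.
Block count: bk = vr ⇒ b·3 = 1513·756 = 1143828 ⇒ b = 381276.
(Check via b = v(v − 1)/6 = 1513·1512/6 = 2287656/6 = 381276.)

r = 756, b = 381276.


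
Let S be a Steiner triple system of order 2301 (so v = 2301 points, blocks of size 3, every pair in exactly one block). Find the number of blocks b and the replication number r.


An STS(v) is a 2-(v, 3, 1) BIBD: block size k = 3, λ = 1.
Replication: r(k − 1) = λ(v − 1) ⇒ r·2 = 2301 − 1 = 2300 ⇒ r = 1150.
Block count: bk = vr ⇒ b·3 = 2301·1150 = 2646150 ⇒ b = 882050.

r = 1150, b = 882050.


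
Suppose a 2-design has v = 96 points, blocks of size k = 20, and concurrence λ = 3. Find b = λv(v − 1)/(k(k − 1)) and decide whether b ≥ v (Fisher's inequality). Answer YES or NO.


r = λ(v − 1)/(k − 1) = 3·95/19 = 15.
b = vr/k = 96·15/20 = 72.
Fisher's inequality: b ≥ v ⇔ 72 ≥ 96? NO.

NO


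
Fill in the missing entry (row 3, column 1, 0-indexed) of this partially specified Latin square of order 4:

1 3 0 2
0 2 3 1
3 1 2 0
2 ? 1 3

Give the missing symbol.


Row 3 contains symbols [1, 2, 3] — missing [0].
Column 1 contains symbols [1, 2, 3] — missing [0].
The missing symbol must appear in both missing sets; intersection = [0].
Therefore the hidden value is 0.

Missing value = 0.


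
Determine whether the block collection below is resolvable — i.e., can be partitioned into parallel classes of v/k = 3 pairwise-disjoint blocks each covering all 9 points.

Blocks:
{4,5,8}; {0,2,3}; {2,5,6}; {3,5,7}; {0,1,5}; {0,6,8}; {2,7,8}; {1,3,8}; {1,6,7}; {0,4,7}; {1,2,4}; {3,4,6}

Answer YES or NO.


v = 9, block size k = 3, number of blocks = 12.
For resolvability, blocks must partition into parallel classes of size v/k = 3.
Total blocks must therefore be a multiple of 3: 12 = 3·4 + 0 ⇒ divisible ✓.
Greedy packing gives 4 candidate class(es). Each should be a full parallel class (size 3, covers all 9 points).
  Class 1 (3 blocks): {4,5,8}; {0,2,3}; {1,6,7}. Points covered: [0, 1, 2, 3, 4, 5, 6, 7, 8].
  Class 2 (3 blocks): {2,5,6}; {1,3,8}; {0,4,7}. Points covered: [0, 1, 2, 3, 4, 5, 6, 7, 8].
  Class 3 (3 blocks): {3,5,7}; {0,6,8}; {1,2,4}. Points covered: [0, 1, 2, 3, 4, 5, 6, 7, 8].
  Class 4 (3 blocks): {0,1,5}; {2,7,8}; {3,4,6}. Points covered: [0, 1, 2, 3, 4, 5, 6, 7, 8].
All classes full (size 3)? YES. All classes cover every point? YES.
Resolvable? YES.

YES


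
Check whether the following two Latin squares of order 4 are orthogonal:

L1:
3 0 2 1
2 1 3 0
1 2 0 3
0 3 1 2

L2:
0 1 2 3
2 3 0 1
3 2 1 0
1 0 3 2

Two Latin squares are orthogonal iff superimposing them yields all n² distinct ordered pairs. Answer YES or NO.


Form the n² = 16 superimposed pairs (L1[i][j], L2[i][j]), row by row (rows and columns indexed from 0):
row 0: (3,0) (0,1) (2,2) (1,3)
row 1: (2,2) (1,3) (3,0) (0,1)
row 2: (1,3) (2,2) (0,1) (3,0)
row 3: (0,1) (3,0) (1,3) (2,2)
Orthogonality requires all 16 pairs distinct.
But the pair (2,2) repeats: cell (0,2) has L1 = 2, L2 = 2, and cell (1,0) has L1 = 2, L2 = 2.
A repeated pair means some other pair never occurs (only 4 distinct pairs out of 16), so the squares are not orthogonal.
Conclusion: NO.

NO


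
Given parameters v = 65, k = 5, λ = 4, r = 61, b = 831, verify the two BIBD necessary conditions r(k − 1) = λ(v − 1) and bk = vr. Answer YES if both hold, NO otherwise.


Condition (i): r(k − 1) = 61·4 = 244; λ(v − 1) = 4·64 = 256. Match? NO.
Condition (ii): bk = 831·5 = 4155; vr = 65·61 = 3965. Match? NO.
Both conditions hold? NO.

NO


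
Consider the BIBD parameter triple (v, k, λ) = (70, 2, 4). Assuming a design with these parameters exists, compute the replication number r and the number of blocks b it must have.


Any 2-(v, k, λ) BIBD satisfies two necessary conditions:
  (i)  Each point sits in r blocks, and counting incidences through any fixed point gives r(k − 1) = λ(v − 1), so r = λ(v − 1)/(k − 1).
  (ii) Total incidences bk = vr, so b = vr/k.
Step 1: r = λ(v − 1)/(k − 1) = 4·(70 − 1)/(2 − 1) = 4·69/1 = 276/1 = 276.
Step 2: b = vr/k = 70·276/2 = 19320/2 = 9660.
Check integrality: r = 276 ∈ Z ✓, b = 9660 ∈ Z ✓.
(These identities are necessary conditions: they determine r and b for any design with these parameters, but do not by themselves prove that one exists.)

r = 276, b = 9660.


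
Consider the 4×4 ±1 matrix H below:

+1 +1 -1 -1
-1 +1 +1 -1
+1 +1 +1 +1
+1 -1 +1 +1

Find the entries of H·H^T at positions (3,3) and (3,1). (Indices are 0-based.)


Row 1 of H: [-1, 1, 1, -1].
Row 3 of H: [1, -1, 1, 1].
(H·H^T)[3][3] = Σ_j H[3][j]·H[3][j] = (1)² + (-1)² + (1)² + (1)² = 1 + 1 + 1 + 1 = 4.
(H·H^T)[3][1] = Σ_j H[3][j]·H[1][j] = (1)·(-1) + (-1)·(1) + (1)·(1) + (1)·(-1) = -1 + -1 + 1 + -1 = -2.
Rows 3 and 1 are not orthogonal (dot product = -2 ≠ 0), so H is not a Hadamard matrix.

(3,3) entry = 4; (3,1) entry = -2.


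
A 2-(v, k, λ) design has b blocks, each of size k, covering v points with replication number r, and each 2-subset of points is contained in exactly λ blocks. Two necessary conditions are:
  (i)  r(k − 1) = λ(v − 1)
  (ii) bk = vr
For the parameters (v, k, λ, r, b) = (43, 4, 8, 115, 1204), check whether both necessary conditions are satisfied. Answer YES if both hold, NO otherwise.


Condition (i): r(k − 1) = 115·3 = 345; λ(v − 1) = 8·42 = 336. Match? NO.
Condition (ii): bk = 1204·4 = 4816; vr = 43·115 = 4945. Match? NO.
Both conditions hold? NO.

NO


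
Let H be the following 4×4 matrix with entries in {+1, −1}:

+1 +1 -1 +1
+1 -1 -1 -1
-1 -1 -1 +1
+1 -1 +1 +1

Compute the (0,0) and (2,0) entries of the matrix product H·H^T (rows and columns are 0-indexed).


Row 0 of H: [1, 1, -1, 1].
Row 2 of H: [-1, -1, -1, 1].
(H·H^T)[0][0] = Σ_j H[0][j]·H[0][j] = (1)² + (1)² + (-1)² + (1)² = 1 + 1 + 1 + 1 = 4.
(H·H^T)[2][0] = Σ_j H[2][j]·H[0][j] = (-1)·(1) + (-1)·(1) + (-1)·(-1) + (1)·(1) = -1 + -1 + 1 + 1 = 0.
So rows 2 and 0 are orthogonal; the diagonal entry equals n = 4.

(0,0) entry = 4; (2,0) entry = 0.


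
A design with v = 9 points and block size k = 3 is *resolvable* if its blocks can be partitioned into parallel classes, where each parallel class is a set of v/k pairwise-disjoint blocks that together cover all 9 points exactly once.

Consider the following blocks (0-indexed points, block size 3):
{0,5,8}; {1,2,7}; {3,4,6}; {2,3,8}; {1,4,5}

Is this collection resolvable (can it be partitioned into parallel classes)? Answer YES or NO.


v = 9, block size k = 3, number of blocks = 5.
For resolvability, blocks must partition into parallel classes of size v/k = 3.
Total blocks must therefore be a multiple of 3: 5 = 3·1 + 2 ⇒ not divisible ✗.
Resolvable? NO.

NO


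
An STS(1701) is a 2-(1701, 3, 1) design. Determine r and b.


An STS(v) is a 2-(v, 3, 1) BIBD: block size k = 3, λ = 1.
Replication: r(k − 1) = λ(v − 1) ⇒ r·2 = 1701 − 1 = 1700 ⇒ r = 850.
Block count: b = v(v − 1)/6 = 1701·1700/6 = 2891700/6 = 481950.
(Check via bk = vr: 481950·3 = 1445850 = 1701·850 = 1445850 ✓.)

r = 850, b = 481950.


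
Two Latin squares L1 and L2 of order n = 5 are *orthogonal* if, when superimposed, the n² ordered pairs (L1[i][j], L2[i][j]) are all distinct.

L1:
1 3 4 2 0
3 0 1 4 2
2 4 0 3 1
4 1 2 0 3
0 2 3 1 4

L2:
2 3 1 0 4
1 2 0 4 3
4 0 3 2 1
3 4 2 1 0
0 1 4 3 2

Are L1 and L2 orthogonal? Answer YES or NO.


Form the n² = 25 superimposed pairs (L1[i][j], L2[i][j]), row by row (rows and columns indexed from 0):
row 0: (1,2) (3,3) (4,1) (2,0) (0,4)
row 1: (3,1) (0,2) (1,0) (4,4) (2,3)
row 2: (2,4) (4,0) (0,3) (3,2) (1,1)
row 3: (4,3) (1,4) (2,2) (0,1) (3,0)
row 4: (0,0) (2,1) (3,4) (1,3) (4,2)
Orthogonality requires all 25 pairs distinct.
Check by first coordinate: for each symbol s of L1, list the L2 entries in the n cells where L1 = s; they must all differ.
  L1 = 0: L2 entries (in reading order) 4, 2, 3, 1, 0 — all 5 distinct ✓
  L1 = 1: L2 entries (in reading order) 2, 0, 1, 4, 3 — all 5 distinct ✓
  L1 = 2: L2 entries (in reading order) 0, 3, 4, 2, 1 — all 5 distinct ✓
  L1 = 3: L2 entries (in reading order) 3, 1, 2, 0, 4 — all 5 distinct ✓
  L1 = 4: L2 entries (in reading order) 1, 4, 0, 3, 2 — all 5 distinct ✓
Every symbol of L1 meets every symbol of L2 exactly once, so all 25 pairs are distinct (25 of 25).
Conclusion: YES.

YES


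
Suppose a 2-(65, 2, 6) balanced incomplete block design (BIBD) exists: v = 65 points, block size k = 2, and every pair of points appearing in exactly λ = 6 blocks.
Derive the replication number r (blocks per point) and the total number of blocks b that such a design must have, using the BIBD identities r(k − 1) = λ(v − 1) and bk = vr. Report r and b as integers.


Any 2-(v, k, λ) BIBD satisfies two necessary conditions:
  (i)  Each point sits in r blocks, and counting incidences through any fixed point gives r(k − 1) = λ(v − 1), so r = λ(v − 1)/(k − 1).
  (ii) Total incidences bk = vr, so b = vr/k.
Step 1: r = λ(v − 1)/(k − 1) = 6·(65 − 1)/(2 − 1) = 6·64/1 = 384/1 = 384.
Step 2: b = vr/k = 65·384/2 = 24960/2 = 12480.
Check integrality: r = 384 ∈ Z ✓, b = 12480 ∈ Z ✓.
(These identities are necessary conditions: they determine r and b for any design with these parameters, but do not by themselves prove that one exists.)

r = 384, b = 12480.


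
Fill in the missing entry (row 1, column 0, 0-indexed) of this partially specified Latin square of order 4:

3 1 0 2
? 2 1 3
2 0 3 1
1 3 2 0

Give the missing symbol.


Row 1 contains symbols [1, 2, 3] — missing [0].
Column 0 contains symbols [1, 2, 3] — missing [0].
The missing symbol must appear in both missing sets; intersection = [0].
Therefore the hidden value is 0.

Missing value = 0.


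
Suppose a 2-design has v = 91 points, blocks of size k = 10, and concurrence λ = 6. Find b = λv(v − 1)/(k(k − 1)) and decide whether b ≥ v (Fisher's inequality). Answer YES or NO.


b = λv(v − 1)/(k(k − 1)) = 6·91·90/(10·9) = 49140/90 = 546.
Compare with v = 91: b ≥ v, so Fisher's inequality holds.

YES


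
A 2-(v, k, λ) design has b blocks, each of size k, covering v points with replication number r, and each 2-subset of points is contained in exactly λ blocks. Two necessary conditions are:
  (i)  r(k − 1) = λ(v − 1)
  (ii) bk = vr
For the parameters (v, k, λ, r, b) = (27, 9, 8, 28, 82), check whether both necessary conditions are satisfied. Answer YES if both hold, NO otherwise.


Condition (i): r(k − 1) = 28·8 = 224; λ(v − 1) = 8·26 = 208. Match? NO.
Condition (ii): bk = 82·9 = 738; vr = 27·28 = 756. Match? NO.
Both conditions hold? NO.

NO


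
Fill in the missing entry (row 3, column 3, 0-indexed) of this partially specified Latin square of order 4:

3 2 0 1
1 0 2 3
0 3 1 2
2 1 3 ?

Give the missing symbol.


Row 3 contains symbols [1, 2, 3] — missing [0].
Column 3 contains symbols [1, 2, 3] — missing [0].
The missing symbol must appear in both missing sets; intersection = [0].
Therefore the hidden value is 0.

Missing value = 0.


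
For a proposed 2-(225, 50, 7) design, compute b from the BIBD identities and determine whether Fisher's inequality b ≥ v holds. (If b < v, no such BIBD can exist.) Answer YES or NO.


b = λv(v − 1)/(k(k − 1)) = 7·225·224/(50·49) = 352800/2450 = 144.
Compare with v = 225: b < v, so Fisher's inequality fails.

NO


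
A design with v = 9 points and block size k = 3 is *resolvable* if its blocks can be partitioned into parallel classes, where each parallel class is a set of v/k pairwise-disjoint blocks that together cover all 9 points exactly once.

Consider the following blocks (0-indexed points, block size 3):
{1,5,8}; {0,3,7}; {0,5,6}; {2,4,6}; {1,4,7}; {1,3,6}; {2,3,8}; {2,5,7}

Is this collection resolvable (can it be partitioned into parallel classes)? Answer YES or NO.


v = 9, block size k = 3, number of blocks = 8.
For resolvability, blocks must partition into parallel classes of size v/k = 3.
Total blocks must therefore be a multiple of 3: 8 = 3·2 + 2 ⇒ not divisible ✗.
Resolvable? NO.

NO


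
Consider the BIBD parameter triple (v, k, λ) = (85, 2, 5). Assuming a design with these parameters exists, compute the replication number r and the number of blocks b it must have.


Any 2-(v, k, λ) BIBD satisfies two necessary conditions:
  (i)  Each point sits in r blocks, and counting incidences through any fixed point gives r(k − 1) = λ(v − 1), so r = λ(v − 1)/(k − 1).
  (ii) Total incidences bk = vr, so b = vr/k.
Step 1: r = λ(v − 1)/(k − 1) = 5·(85 − 1)/(2 − 1) = 5·84/1 = 420/1 = 420.
Step 2: b = vr/k = 85·420/2 = 35700/2 = 17850.
Check integrality: r = 420 ∈ Z ✓, b = 17850 ∈ Z ✓.
(These identities are necessary conditions: they determine r and b for any design with these parameters, but do not by themselves prove that one exists.)

r = 420, b = 17850.


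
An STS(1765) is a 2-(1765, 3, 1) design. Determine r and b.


An STS(v) is a 2-(v, 3, 1) BIBD: block size k = 3, λ = 1.
Replication: r(k − 1) = λ(v − 1) ⇒ r·2 = 1765 − 1 = 1764 ⇒ r = 882.
Block count: b = v(v − 1)/6 = 1765·1764/6 = 3113460/6 = 518910.

r = 882, b = 518910.


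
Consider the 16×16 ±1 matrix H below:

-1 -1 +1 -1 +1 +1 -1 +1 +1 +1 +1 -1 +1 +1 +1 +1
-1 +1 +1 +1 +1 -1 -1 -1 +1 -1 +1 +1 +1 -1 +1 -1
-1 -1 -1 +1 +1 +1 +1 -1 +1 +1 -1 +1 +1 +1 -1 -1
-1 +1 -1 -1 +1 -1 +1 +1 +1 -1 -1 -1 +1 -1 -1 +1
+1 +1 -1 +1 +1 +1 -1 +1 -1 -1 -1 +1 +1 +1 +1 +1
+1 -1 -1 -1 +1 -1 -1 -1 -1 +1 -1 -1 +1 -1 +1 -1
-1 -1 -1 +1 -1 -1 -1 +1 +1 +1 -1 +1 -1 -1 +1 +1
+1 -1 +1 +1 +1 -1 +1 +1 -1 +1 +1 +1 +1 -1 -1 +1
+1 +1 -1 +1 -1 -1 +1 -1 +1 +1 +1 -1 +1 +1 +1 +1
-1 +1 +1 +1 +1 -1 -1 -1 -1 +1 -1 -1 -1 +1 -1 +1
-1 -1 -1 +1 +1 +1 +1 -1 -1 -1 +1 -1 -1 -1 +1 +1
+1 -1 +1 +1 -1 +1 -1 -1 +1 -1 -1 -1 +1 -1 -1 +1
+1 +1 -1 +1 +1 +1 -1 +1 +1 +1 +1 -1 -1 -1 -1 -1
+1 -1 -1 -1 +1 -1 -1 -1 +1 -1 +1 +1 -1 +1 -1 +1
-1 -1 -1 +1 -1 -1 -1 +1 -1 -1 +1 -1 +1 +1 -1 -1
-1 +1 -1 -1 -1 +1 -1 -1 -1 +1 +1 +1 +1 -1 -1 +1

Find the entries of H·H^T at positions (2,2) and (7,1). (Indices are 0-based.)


Row 1 of H: [-1, 1, 1, 1, 1, -1, -1, -1, 1, -1, 1, 1, 1, -1, 1, -1].
Row 2 of H: [-1, -1, -1, 1, 1, 1, 1, -1, 1, 1, -1, 1, 1, 1, -1, -1].
Row 7 of H: [1, -1, 1, 1, 1, -1, 1, 1, -1, 1, 1, 1, 1, -1, -1, 1].
(H·H^T)[2][2] = Σ_j H[2][j]·H[2][j] = (-1)² + (-1)² + (-1)² + (1)² + (1)² + (1)² + (1)² + (-1)² + (1)² + (1)² + (-1)² + (1)² + (1)² + (1)² + (-1)² + (-1)² = 1 + 1 + 1 + 1 + 1 + 1 + 1 + 1 + 1 + 1 + 1 + 1 + 1 + 1 + 1 + 1 = 16.
(H·H^T)[7][1] = Σ_j H[7][j]·H[1][j] = (1)·(-1) + (-1)·(1) + (1)·(1) + (1)·(1) + (1)·(1) + (-1)·(-1) + (1)·(-1) + (1)·(-1) + (-1)·(1) + (1)·(-1) + (1)·(1) + (1)·(1) + (1)·(1) + (-1)·(-1) + (-1)·(1) + (1)·(-1) = -1 + -1 + 1 + 1 + 1 + 1 + -1 + -1 + -1 + -1 + 1 + 1 + 1 + 1 + -1 + -1 = 0.
So rows 7 and 1 are orthogonal; the diagonal entry equals n = 16.

(2,2) entry = 16; (7,1) entry = 0.


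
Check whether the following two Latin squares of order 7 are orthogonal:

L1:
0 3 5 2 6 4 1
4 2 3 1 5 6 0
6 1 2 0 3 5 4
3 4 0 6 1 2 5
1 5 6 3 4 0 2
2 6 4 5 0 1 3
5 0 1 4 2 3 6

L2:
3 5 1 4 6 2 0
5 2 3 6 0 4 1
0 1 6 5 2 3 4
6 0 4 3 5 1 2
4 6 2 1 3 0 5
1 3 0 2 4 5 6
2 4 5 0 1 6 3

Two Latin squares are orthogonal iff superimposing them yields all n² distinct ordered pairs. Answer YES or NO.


Form the n² = 49 superimposed pairs (L1[i][j], L2[i][j]), row by row (rows and columns indexed from 0):
row 0: (0,3) (3,5) (5,1) (2,4) (6,6) (4,2) (1,0)
row 1: (4,5) (2,2) (3,3) (1,6) (5,0) (6,4) (0,1)
row 2: (6,0) (1,1) (2,6) (0,5) (3,2) (5,3) (4,4)
row 3: (3,6) (4,0) (0,4) (6,3) (1,5) (2,1) (5,2)
row 4: (1,4) (5,6) (6,2) (3,1) (4,3) (0,0) (2,5)
row 5: (2,1) (6,3) (4,0) (5,2) (0,4) (1,5) (3,6)
row 6: (5,2) (0,4) (1,5) (4,0) (2,1) (3,6) (6,3)
Orthogonality requires all 49 pairs distinct.
But the pair (2,1) repeats: cell (3,5) has L1 = 2, L2 = 1, and cell (5,0) has L1 = 2, L2 = 1.
A repeated pair means some other pair never occurs (only 35 distinct pairs out of 49), so the squares are not orthogonal.
Conclusion: NO.

NO


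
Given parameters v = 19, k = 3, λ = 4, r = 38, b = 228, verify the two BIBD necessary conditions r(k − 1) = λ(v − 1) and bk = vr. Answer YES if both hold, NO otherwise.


Condition (i): r(k − 1) = 38·2 = 76; λ(v − 1) = 4·18 = 72. Match? NO.
Condition (ii): bk = 228·3 = 684; vr = 19·38 = 722. Match? NO.
Both conditions hold? NO.

NO


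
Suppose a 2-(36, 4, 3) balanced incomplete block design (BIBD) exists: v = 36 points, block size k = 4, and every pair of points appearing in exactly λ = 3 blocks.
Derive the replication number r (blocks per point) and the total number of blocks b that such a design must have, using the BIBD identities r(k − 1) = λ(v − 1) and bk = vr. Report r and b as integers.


Any 2-(v, k, λ) BIBD satisfies two necessary conditions:
  (i)  Each point sits in r blocks, and counting incidences through any fixed point gives r(k − 1) = λ(v − 1), so r = λ(v − 1)/(k − 1).
  (ii) Total incidences bk = vr, so b = vr/k.
Step 1: r = λ(v − 1)/(k − 1) = 3·(36 − 1)/(4 − 1) = 3·35/3 = 105/3 = 35.
Step 2: b = vr/k = 36·35/4 = 1260/4 = 315.
Check integrality: r = 35 ∈ Z ✓, b = 315 ∈ Z ✓.
(These identities are necessary conditions: they determine r and b for any design with these parameters, but do not by themselves prove that one exists.)

r = 35, b = 315.


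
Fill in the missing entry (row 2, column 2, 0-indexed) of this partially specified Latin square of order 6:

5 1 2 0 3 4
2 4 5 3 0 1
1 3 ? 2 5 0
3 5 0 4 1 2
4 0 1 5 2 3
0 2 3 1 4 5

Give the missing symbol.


Row 2 contains symbols [0, 1, 2, 3, 5] — missing [4].
Column 2 contains symbols [0, 1, 2, 3, 5] — missing [4].
The missing symbol must appear in both missing sets; intersection = [4].
Therefore the hidden value is 4.

Missing value = 4.


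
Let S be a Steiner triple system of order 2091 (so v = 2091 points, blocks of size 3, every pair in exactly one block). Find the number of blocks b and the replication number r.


An STS(v) is a 2-(v, 3, 1) BIBD: block size k = 3, λ = 1.
Replication: r(k − 1) = λ(v − 1) ⇒ r·2 = 2091 − 1 = 2090 ⇒ r = 1045.
Block count: b = v(v − 1)/6 = 2091·2090/6 = 4370190/6 = 728365.

r = 1045, b = 728365.


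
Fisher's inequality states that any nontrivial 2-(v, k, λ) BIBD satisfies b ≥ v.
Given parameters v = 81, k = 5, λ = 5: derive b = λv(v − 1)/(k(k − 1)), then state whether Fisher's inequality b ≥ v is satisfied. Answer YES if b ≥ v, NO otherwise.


b = λv(v − 1)/(k(k − 1)) = 5·81·80/(5·4) = 32400/20 = 1620.
Compare with v = 81: b ≥ v, so Fisher's inequality holds.

YES


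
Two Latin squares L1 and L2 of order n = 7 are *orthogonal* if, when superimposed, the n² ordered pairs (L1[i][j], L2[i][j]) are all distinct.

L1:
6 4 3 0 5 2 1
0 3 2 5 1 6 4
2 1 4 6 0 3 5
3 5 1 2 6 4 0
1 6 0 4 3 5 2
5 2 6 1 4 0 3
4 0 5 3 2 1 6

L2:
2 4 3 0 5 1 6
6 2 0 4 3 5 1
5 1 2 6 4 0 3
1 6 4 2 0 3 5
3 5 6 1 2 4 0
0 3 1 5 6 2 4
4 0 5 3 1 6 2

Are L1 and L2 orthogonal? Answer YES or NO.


Form the n² = 49 superimposed pairs (L1[i][j], L2[i][j]), row by row (rows and columns indexed from 0):
row 0: (6,2) (4,4) (3,3) (0,0) (5,5) (2,1) (1,6)
row 1: (0,6) (3,2) (2,0) (5,4) (1,3) (6,5) (4,1)
row 2: (2,5) (1,1) (4,2) (6,6) (0,4) (3,0) (5,3)
row 3: (3,1) (5,6) (1,4) (2,2) (6,0) (4,3) (0,5)
row 4: (1,3) (6,5) (0,6) (4,1) (3,2) (5,4) (2,0)
row 5: (5,0) (2,3) (6,1) (1,5) (4,6) (0,2) (3,4)
row 6: (4,4) (0,0) (5,5) (3,3) (2,1) (1,6) (6,2)
Orthogonality requires all 49 pairs distinct.
But the pair (1,3) repeats: cell (1,4) has L1 = 1, L2 = 3, and cell (4,0) has L1 = 1, L2 = 3.
A repeated pair means some other pair never occurs (only 35 distinct pairs out of 49), so the squares are not orthogonal.
Conclusion: NO.

NO


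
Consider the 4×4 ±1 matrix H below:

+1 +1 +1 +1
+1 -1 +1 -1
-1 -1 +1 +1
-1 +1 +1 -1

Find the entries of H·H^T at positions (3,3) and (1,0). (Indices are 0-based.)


Row 0 of H: [1, 1, 1, 1].
Row 1 of H: [1, -1, 1, -1].
Row 3 of H: [-1, 1, 1, -1].
(H·H^T)[3][3] = Σ_j H[3][j]·H[3][j] = (-1)² + (1)² + (1)² + (-1)² = 1 + 1 + 1 + 1 = 4.
(H·H^T)[1][0] = Σ_j H[1][j]·H[0][j] = (1)·(1) + (-1)·(1) + (1)·(1) + (-1)·(1) = 1 + -1 + 1 + -1 = 0.
So rows 1 and 0 are orthogonal; the diagonal entry equals n = 4.

(3,3) entry = 4; (1,0) entry = 0.


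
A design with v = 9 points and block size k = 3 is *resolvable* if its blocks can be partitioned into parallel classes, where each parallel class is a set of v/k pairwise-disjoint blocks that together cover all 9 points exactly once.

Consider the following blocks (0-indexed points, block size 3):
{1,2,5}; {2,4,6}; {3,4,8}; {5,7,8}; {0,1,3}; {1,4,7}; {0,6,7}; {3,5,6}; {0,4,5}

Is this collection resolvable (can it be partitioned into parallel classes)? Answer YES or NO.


v = 9, block size k = 3, number of blocks = 9.
For resolvability, blocks must partition into parallel classes of size v/k = 3.
Total blocks must therefore be a multiple of 3: 9 = 3·3 + 0 ⇒ divisible ✓.
Consider block {1,4,7}. The only other block(s) in the collection disjoint from it are {3,5,6} — just 1 block(s). Any parallel class containing {1,4,7} would need 2 other blocks each disjoint from it, so no parallel class of size 3 can contain {1,4,7}.
Since every block must belong to some parallel class in a resolution, the collection cannot be partitioned into parallel classes.
Resolvable? NO.

NO


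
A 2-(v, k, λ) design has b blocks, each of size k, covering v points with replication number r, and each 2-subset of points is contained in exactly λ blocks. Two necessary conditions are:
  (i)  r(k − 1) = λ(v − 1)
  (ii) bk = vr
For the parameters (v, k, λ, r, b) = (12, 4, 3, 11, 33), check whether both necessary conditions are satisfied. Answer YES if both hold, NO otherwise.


Condition (i): r(k − 1) = 11·3 = 33; λ(v − 1) = 3·11 = 33. Match? YES.
Condition (ii): bk = 33·4 = 132; vr = 12·11 = 132. Match? YES.
Both conditions hold? YES.

YES


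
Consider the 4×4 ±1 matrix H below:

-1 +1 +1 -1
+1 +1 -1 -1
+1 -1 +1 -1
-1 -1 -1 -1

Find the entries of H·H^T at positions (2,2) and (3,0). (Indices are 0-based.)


Row 0 of H: [-1, 1, 1, -1].
Row 2 of H: [1, -1, 1, -1].
Row 3 of H: [-1, -1, -1, -1].
(H·H^T)[2][2] = Σ_j H[2][j]·H[2][j] = (1)² + (-1)² + (1)² + (-1)² = 1 + 1 + 1 + 1 = 4.
(H·H^T)[3][0] = Σ_j H[3][j]·H[0][j] = (-1)·(-1) + (-1)·(1) + (-1)·(1) + (-1)·(-1) = 1 + -1 + -1 + 1 = 0.
So rows 3 and 0 are orthogonal; the diagonal entry equals n = 4.

(2,2) entry = 4; (3,0) entry = 0.


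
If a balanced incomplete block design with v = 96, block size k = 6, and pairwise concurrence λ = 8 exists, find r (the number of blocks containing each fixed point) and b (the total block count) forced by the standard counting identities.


Any 2-(v, k, λ) BIBD satisfies two necessary conditions:
  (i)  Each point sits in r blocks, and counting incidences through any fixed point gives r(k − 1) = λ(v − 1), so r = λ(v − 1)/(k − 1).
  (ii) Total incidences bk = vr, so b = vr/k.
Step 1: r = λ(v − 1)/(k − 1) = 8·(96 − 1)/(6 − 1) = 8·95/5 = 760/5 = 152.
Step 2: b = vr/k = 96·152/6 = 14592/6 = 2432.
Check integrality: r = 152 ∈ Z ✓, b = 2432 ∈ Z ✓.
(These identities are necessary conditions: they determine r and b for any design with these parameters, but do not by themselves prove that one exists.)

r = 152, b = 2432.


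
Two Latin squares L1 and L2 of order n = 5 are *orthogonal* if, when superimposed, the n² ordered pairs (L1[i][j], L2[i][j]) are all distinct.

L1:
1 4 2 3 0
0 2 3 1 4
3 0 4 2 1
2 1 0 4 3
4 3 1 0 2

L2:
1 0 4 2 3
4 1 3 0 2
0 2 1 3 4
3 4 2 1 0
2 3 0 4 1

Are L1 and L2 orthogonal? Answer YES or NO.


Form the n² = 25 superimposed pairs (L1[i][j], L2[i][j]), row by row (rows and columns indexed from 0):
row 0: (1,1) (4,0) (2,4) (3,2) (0,3)
row 1: (0,4) (2,1) (3,3) (1,0) (4,2)
row 2: (3,0) (0,2) (4,1) (2,3) (1,4)
row 3: (2,3) (1,4) (0,2) (4,1) (3,0)
row 4: (4,2) (3,3) (1,0) (0,4) (2,1)
Orthogonality requires all 25 pairs distinct.
But the pair (2,3) repeats: cell (2,3) has L1 = 2, L2 = 3, and cell (3,0) has L1 = 2, L2 = 3.
A repeated pair means some other pair never occurs (only 15 distinct pairs out of 25), so the squares are not orthogonal.
Conclusion: NO.

NO


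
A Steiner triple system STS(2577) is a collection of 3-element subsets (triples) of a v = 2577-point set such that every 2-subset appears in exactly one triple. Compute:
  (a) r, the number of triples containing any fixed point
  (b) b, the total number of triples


An STS(v) is a 2-(v, 3, 1) BIBD: block size k = 3, λ = 1.
Replication: r(k − 1) = λ(v − 1) ⇒ r·2 = 2577 − 1 = 2576 ⇒ r = 1288.
Block count: bk = vr ⇒ b·3 = 2577·1288 = 3319176 ⇒ b = 1106392.
(Check via b = v(v − 1)/6 = 2577·2576/6 = 6638352/6 = 1106392.)

r = 1288, b = 1106392.


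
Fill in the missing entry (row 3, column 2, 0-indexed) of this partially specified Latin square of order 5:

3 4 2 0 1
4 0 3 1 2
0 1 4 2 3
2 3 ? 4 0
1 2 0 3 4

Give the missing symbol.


Row 3 contains symbols [0, 2, 3, 4] — missing [1].
Column 2 contains symbols [0, 2, 3, 4] — missing [1].
The missing symbol must appear in both missing sets; intersection = [1].
Therefore the hidden value is 1.

Missing value = 1.


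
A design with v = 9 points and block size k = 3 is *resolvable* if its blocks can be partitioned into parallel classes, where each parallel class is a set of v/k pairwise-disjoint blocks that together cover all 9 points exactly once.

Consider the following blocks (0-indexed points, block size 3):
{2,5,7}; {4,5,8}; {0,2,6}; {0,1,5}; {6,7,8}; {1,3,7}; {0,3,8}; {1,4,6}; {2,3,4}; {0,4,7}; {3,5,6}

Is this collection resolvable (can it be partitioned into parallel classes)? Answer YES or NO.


v = 9, block size k = 3, number of blocks = 11.
For resolvability, blocks must partition into parallel classes of size v/k = 3.
Total blocks must therefore be a multiple of 3: 11 = 3·3 + 2 ⇒ not divisible ✗.
Resolvable? NO.

NO


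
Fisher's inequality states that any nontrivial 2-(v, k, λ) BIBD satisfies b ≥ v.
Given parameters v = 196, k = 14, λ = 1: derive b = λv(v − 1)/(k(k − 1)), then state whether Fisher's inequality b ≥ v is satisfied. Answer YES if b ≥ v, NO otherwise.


r = λ(v − 1)/(k − 1) = 1·195/13 = 15.
b = vr/k = 196·15/14 = 210.
Fisher's inequality: b ≥ v ⇔ 210 ≥ 196? YES.

YES


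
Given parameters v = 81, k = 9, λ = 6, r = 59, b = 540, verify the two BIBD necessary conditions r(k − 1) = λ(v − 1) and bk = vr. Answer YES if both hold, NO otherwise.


Condition (i): r(k − 1) = 59·8 = 472; λ(v − 1) = 6·80 = 480. Match? NO.
Condition (ii): bk = 540·9 = 4860; vr = 81·59 = 4779. Match? NO.
Both conditions hold? NO.

NO


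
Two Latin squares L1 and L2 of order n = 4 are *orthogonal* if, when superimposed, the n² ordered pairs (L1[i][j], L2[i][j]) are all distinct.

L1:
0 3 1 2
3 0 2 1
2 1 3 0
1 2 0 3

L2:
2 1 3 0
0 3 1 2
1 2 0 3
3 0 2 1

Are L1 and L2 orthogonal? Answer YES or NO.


Form the n² = 16 superimposed pairs (L1[i][j], L2[i][j]), row by row (rows and columns indexed from 0):
row 0: (0,2) (3,1) (1,3) (2,0)
row 1: (3,0) (0,3) (2,1) (1,2)
row 2: (2,1) (1,2) (3,0) (0,3)
row 3: (1,3) (2,0) (0,2) (3,1)
Orthogonality requires all 16 pairs distinct.
But the pair (2,1) repeats: cell (1,2) has L1 = 2, L2 = 1, and cell (2,0) has L1 = 2, L2 = 1.
A repeated pair means some other pair never occurs (only 8 distinct pairs out of 16), so the squares are not orthogonal.
Conclusion: NO.

NO


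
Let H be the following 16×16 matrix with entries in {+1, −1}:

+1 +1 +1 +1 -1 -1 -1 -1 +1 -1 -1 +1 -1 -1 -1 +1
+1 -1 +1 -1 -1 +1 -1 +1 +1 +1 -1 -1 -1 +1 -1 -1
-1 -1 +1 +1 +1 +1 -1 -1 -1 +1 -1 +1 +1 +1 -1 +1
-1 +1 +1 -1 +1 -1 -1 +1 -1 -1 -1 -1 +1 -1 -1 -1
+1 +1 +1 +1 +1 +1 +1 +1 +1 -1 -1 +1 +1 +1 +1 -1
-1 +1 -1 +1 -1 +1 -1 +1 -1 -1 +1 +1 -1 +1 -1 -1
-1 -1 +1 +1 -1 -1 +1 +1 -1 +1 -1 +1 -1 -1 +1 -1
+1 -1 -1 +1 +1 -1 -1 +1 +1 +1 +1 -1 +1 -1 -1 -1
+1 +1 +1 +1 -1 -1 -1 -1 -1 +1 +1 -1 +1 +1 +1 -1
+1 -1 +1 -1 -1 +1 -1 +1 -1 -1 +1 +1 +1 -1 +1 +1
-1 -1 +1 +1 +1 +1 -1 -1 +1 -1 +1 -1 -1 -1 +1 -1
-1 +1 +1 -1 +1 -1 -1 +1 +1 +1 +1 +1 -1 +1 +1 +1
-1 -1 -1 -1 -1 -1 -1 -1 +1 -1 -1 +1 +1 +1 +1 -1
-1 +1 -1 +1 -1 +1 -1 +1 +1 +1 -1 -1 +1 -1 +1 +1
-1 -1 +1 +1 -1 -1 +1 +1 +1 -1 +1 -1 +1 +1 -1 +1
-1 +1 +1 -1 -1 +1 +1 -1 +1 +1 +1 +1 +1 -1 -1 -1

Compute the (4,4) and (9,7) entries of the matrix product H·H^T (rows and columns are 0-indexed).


Row 4 of H: [1, 1, 1, 1, 1, 1, 1, 1, 1, -1, -1, 1, 1, 1, 1, -1].
Row 7 of H: [1, -1, -1, 1, 1, -1, -1, 1, 1, 1, 1, -1, 1, -1, -1, -1].
Row 9 of H: [1, -1, 1, -1, -1, 1, -1, 1, -1, -1, 1, 1, 1, -1, 1, 1].
(H·H^T)[4][4] = Σ_j H[4][j]·H[4][j] = (1)² + (1)² + (1)² + (1)² + (1)² + (1)² + (1)² + (1)² + (1)² + (-1)² + (-1)² + (1)² + (1)² + (1)² + (1)² + (-1)² = 1 + 1 + 1 + 1 + 1 + 1 + 1 + 1 + 1 + 1 + 1 + 1 + 1 + 1 + 1 + 1 = 16.
(H·H^T)[9][7] = Σ_j H[9][j]·H[7][j] = (1)·(1) + (-1)·(-1) + (1)·(-1) + (-1)·(1) + (-1)·(1) + (1)·(-1) + (-1)·(-1) + (1)·(1) + (-1)·(1) + (-1)·(1) + (1)·(1) + (1)·(-1) + (1)·(1) + (-1)·(-1) + (1)·(-1) + (1)·(-1) = 1 + 1 + -1 + -1 + -1 + -1 + 1 + 1 + -1 + -1 + 1 + -1 + 1 + 1 + -1 + -1 = -2.
Rows 9 and 7 are not orthogonal (dot product = -2 ≠ 0), so H is not a Hadamard matrix.

(4,4) entry = 16; (9,7) entry = -2.


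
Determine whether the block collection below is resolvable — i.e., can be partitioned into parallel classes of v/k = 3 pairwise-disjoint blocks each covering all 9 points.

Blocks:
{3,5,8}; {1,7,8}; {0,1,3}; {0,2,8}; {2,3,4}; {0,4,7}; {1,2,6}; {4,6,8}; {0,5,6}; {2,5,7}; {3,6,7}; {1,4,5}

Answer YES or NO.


v = 9, block size k = 3, number of blocks = 12.
For resolvability, blocks must partition into parallel classes of size v/k = 3.
Total blocks must therefore be a multiple of 3: 12 = 3·4 + 0 ⇒ divisible ✓.
Greedy packing gives 4 candidate class(es). Each should be a full parallel class (size 3, covers all 9 points).
  Class 1 (3 blocks): {3,5,8}; {0,4,7}; {1,2,6}. Points covered: [0, 1, 2, 3, 4, 5, 6, 7, 8].
  Class 2 (3 blocks): {1,7,8}; {2,3,4}; {0,5,6}. Points covered: [0, 1, 2, 3, 4, 5, 6, 7, 8].
  Class 3 (3 blocks): {0,1,3}; {4,6,8}; {2,5,7}. Points covered: [0, 1, 2, 3, 4, 5, 6, 7, 8].
  Class 4 (3 blocks): {0,2,8}; {3,6,7}; {1,4,5}. Points covered: [0, 1, 2, 3, 4, 5, 6, 7, 8].
All classes full (size 3)? YES. All classes cover every point? YES.
Resolvable? YES.

YES


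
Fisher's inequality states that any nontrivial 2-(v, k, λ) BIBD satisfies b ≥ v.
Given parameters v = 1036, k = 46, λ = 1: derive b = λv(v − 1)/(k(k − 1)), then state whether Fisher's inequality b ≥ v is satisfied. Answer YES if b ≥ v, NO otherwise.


r = λ(v − 1)/(k − 1) = 1·1035/45 = 23.
b = vr/k = 1036·23/46 = 518.
Fisher's inequality: b ≥ v ⇔ 518 ≥ 1036? NO.

NO


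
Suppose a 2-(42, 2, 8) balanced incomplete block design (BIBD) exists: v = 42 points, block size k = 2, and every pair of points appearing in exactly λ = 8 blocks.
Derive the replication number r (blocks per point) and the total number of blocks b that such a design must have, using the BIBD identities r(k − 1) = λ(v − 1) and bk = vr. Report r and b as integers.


Any 2-(v, k, λ) BIBD satisfies two necessary conditions:
  (i)  Each point sits in r blocks, and counting incidences through any fixed point gives r(k − 1) = λ(v − 1), so r = λ(v − 1)/(k − 1).
  (ii) Total incidences bk = vr, so b = vr/k.
Step 1: r = λ(v − 1)/(k − 1) = 8·(42 − 1)/(2 − 1) = 8·41/1 = 328/1 = 328.
Step 2: b = vr/k = 42·328/2 = 13776/2 = 6888.
Check integrality: r = 328 ∈ Z ✓, b = 6888 ∈ Z ✓.
(These identities are necessary conditions: they determine r and b for any design with these parameters, but do not by themselves prove that one exists.)

r = 328, b = 6888.


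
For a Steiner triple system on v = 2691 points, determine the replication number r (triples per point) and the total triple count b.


An STS(v) is a 2-(v, 3, 1) BIBD: block size k = 3, λ = 1.
Replication: r(k − 1) = λ(v − 1) ⇒ r·2 = 2691 − 1 = 2690 ⇒ r = 1345.
Block count: bk = vr ⇒ b·3 = 2691·1345 = 3619395 ⇒ b = 1206465.
(Check via b = v(v − 1)/6 = 2691·2690/6 = 7238790/6 = 1206465.)

r = 1345, b = 1206465.
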